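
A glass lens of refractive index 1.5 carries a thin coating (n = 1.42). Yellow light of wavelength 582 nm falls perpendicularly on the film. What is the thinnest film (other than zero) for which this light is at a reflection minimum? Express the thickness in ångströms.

1025 Å

Top surface (1.0 → 1.42): reflection off a higher-index medium gives a half-wave phase shift.
Bottom surface (1.42 → 1.5): reflection off a higher-index medium gives a half-wave phase shift.
The two reflections carry the same phase change, so no net offset.
For weak reflection here: 2 n t = (m + ½) λ.
Minimum at m = 0: t = λ / (4 n) = 582 / (4 × 1.42) = 102 nm.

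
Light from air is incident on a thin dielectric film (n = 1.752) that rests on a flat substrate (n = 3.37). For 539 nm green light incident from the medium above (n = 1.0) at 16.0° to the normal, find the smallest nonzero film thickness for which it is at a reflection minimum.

Ray reflecting at the top interface goes from n = 1.0 toward n = 1.752: a half-wave phase shift.
At the lower boundary (n = 1.752 to n = 3.37) the reflected ray undergoes a half-wave phase shift.
The two reflections carry the same phase change, so no net offset.
So the condition for destructive reflection is 2 n t cos θ_r = (m + ½) λ.
Snell's law: 1.0 sin 16.0° = 1.752 sin θ_r → sin θ_r = 0.157, cos θ_r = 0.988.
Minimum at m = 0: t = λ / (4 n cos θ_r) = 539 / (4 × 1.752 × 0.988) = 77.9 nm.

77.9 nm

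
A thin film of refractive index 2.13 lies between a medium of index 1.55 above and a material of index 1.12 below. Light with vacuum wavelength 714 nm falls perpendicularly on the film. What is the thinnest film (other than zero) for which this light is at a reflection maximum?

At the upper boundary (n = 1.55 to n = 2.13) the reflected ray undergoes a half-wave phase shift.
Ray reflecting at the bottom interface goes from n = 2.13 toward n = 1.12: no phase shift.
Exactly one π shift → a net half-wave offset.
So the condition for constructive reflection is 2 n t = (m + ½) λ.
Minimum at m = 0: t = λ / (4 n) = 714 / (4 × 2.13) = 83.8 nm.

83.8 nm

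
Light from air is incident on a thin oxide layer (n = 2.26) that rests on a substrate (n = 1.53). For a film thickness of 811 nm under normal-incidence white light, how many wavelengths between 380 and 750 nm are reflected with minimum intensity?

5

Top surface (1.0 → 2.26): reflection off a higher-index medium gives a half-wave phase shift.
Ray reflecting at the bottom interface goes from n = 2.26 toward n = 1.53: no phase shift.
Net: one phase inversion between the two reflected rays.
With one net inversion, destructive interference in reflection requires 2 n t = m λ.
λ = 2 n t / m = 3666 / m nm.
m=4: 916 nm (IR); m=5: 733 nm (visible); m=6: 611 nm (visible); m=7: 524 nm (visible); m=8: 458 nm (visible); m=9: 407 nm (visible); m=10: 367 nm (UV).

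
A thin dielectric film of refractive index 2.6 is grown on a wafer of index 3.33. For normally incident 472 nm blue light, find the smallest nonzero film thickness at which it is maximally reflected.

At the upper boundary (n = 1.0 to n = 2.6) the reflected ray undergoes a half-wave phase shift.
Bottom surface (2.6 → 3.33): reflection off a higher-index medium gives a half-wave phase shift.
Zero or two π shifts → no net half-wave offset.
So the condition for constructive reflection is 2 n t = m λ.
Minimum nonzero at m = 1: t = λ / (2 n) = 472 / (2 × 2.6) = 90.8 nm.

90.8 nm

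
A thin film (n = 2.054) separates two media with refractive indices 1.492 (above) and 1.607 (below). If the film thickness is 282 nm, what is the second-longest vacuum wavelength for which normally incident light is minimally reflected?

Ray reflecting at the top interface goes from n = 1.492 toward n = 2.054: a half-wave phase shift.
Bottom surface (2.054 → 1.607): reflection off a lower-index medium gives no phase shift.
The two reflections differ by half a wavelength.
For dark reflection here: 2 n t = m λ.
λ = 2 n t / m. The second-longest wavelength is m = 2: λ = 2 × 2.054 × 282 / 2.00 = 579 nm.

579 nm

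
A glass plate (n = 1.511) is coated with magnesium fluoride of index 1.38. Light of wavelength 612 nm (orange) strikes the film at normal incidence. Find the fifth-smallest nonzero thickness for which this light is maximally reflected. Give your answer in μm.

At the upper boundary (n = 1.0 to n = 1.38) the reflected ray undergoes a half-wave phase shift.
Ray reflecting at the bottom interface goes from n = 1.38 toward n = 1.511: a half-wave phase shift.
The two reflections carry the same phase change, so no net offset.
So the condition for constructive reflection is 2 n t = m λ.
The fifth-smallest nonzero thickness corresponds to m = 5: t = m λ / (2 n) = 5.00 × 612 / (2 × 1.38) = 1109 nm.

1.11 μm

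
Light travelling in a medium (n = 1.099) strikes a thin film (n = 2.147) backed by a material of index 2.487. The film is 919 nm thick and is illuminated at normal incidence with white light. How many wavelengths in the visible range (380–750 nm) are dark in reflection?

5

Top surface (1.099 → 2.147): reflection off a higher-index medium gives a half-wave phase shift.
Bottom surface (2.147 → 2.487): reflection off a higher-index medium gives a half-wave phase shift.
The two reflections carry the same phase change, so no net offset.
For weak reflection here: 2 n t = (m + ½) λ.
λ = 2 n t / (m + ½) = 3946 / (m + ½) nm.
m=4: 877 nm (IR); m=5: 717 nm (visible); m=6: 607 nm (visible); m=7: 526 nm (visible); m=8: 464 nm (visible); m=9: 415 nm (visible); m=10: 376 nm (UV).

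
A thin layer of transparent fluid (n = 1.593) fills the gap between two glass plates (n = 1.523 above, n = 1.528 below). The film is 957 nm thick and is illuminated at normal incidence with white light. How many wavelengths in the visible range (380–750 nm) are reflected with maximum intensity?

At the upper boundary (n = 1.523 to n = 1.593) the reflected ray undergoes a half-wave phase shift.
Bottom surface (1.593 → 1.528): reflection off a lower-index medium gives no phase shift.
The two reflections differ by half a wavelength.
For bright reflection here: 2 n t = (m + ½) λ.
λ = 2 n t / (m + ½) = 3049 / (m + ½) nm.
m=3: 871 nm (IR); m=4: 678 nm (visible); m=5: 554 nm (visible); m=6: 469 nm (visible); m=7: 407 nm (visible); m=8: 359 nm (UV).

4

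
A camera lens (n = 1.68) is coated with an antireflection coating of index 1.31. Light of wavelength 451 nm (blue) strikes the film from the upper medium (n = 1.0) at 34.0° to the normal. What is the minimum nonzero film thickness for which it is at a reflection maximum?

At the upper boundary (n = 1.0 to n = 1.31) the reflected ray undergoes a half-wave phase shift.
Ray reflecting at the bottom interface goes from n = 1.31 toward n = 1.68: a half-wave phase shift.
Net: no relative phase inversion (both shifts match).
For strong reflection here: 2 n t cos θ_r = m λ.
Snell's law: 1.0 sin 34.0° = 1.31 sin θ_r → sin θ_r = 0.427, cos θ_r = 0.904.
Minimum nonzero at m = 1: t = λ / (2 n cos θ_r) = 451 / (2 × 1.31 × 0.904) = 190 nm.

190 nm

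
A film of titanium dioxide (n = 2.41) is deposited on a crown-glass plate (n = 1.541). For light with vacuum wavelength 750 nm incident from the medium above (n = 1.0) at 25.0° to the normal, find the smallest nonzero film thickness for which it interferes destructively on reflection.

Top surface (1.0 → 2.41): reflection off a higher-index medium gives a half-wave phase shift.
Ray reflecting at the bottom interface goes from n = 2.41 toward n = 1.541: no phase shift.
The two reflections differ by half a wavelength.
So the condition for destructive reflection is 2 n t cos θ_r = m λ.
Snell's law: 1.0 sin 25.0° = 2.41 sin θ_r → sin θ_r = 0.175, cos θ_r = 0.985.
Minimum nonzero at m = 1: t = λ / (2 n cos θ_r) = 750 / (2 × 2.41 × 0.985) = 158 nm.

158 nm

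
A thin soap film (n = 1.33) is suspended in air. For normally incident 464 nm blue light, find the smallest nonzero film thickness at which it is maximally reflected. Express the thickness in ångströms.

Top surface (1.0 → 1.33): reflection off a higher-index medium gives a half-wave phase shift.
Ray reflecting at the bottom interface goes from n = 1.33 toward n = 1.0: no phase shift.
Net: one phase inversion between the two reflected rays.
For bright reflection here: 2 n t = (m + ½) λ.
Minimum at m = 0: t = λ / (4 n) = 464 / (4 × 1.33) = 87.2 nm.

872 Å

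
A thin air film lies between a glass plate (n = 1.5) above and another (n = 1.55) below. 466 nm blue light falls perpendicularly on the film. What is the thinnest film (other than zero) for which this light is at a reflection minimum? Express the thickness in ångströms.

2330 Å

Top surface (1.5 → 1.0): reflection off a lower-index medium gives no phase shift.
Ray reflecting at the bottom interface goes from n = 1.0 toward n = 1.55: a half-wave phase shift.
Exactly one π shift → a net half-wave offset.
With one net inversion, destructive interference in reflection requires 2 n t = m λ.
Minimum nonzero at m = 1: t = λ / (2 n) = 466 / (2 × 1.0) = 233 nm.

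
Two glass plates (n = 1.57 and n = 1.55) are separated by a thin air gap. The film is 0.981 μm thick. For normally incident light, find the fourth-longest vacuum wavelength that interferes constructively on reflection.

At the upper boundary (n = 1.57 to n = 1.0) the reflected ray undergoes no phase shift.
At the lower boundary (n = 1.0 to n = 1.55) the reflected ray undergoes a half-wave phase shift.
The two reflections differ by half a wavelength.
So the condition for constructive reflection is 2 n t = (m + ½) λ.
λ = 2 n t / (m + ½). The fourth-longest wavelength is m = 3: λ = 2 × 1.0 × 981 / 3.50 = 561 nm.

561 nm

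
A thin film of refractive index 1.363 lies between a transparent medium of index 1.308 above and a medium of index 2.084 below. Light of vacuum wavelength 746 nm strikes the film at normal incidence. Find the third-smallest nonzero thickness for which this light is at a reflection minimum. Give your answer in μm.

0.684 μm

At the upper boundary (n = 1.308 to n = 1.363) the reflected ray undergoes a half-wave phase shift.
Ray reflecting at the bottom interface goes from n = 1.363 toward n = 2.084: a half-wave phase shift.
Zero or two π shifts → no net half-wave offset.
So the condition for destructive reflection is 2 n t = (m + ½) λ.
The third-smallest nonzero thickness corresponds to m = 2: t = (m + ½) λ / (2 n) = 2.50 × 746 / (2 × 1.363) = 684 nm.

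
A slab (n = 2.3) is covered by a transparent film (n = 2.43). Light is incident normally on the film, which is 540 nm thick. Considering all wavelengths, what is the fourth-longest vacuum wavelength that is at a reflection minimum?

At the upper boundary (n = 1.0 to n = 2.43) the reflected ray undergoes a half-wave phase shift.
Bottom surface (2.43 → 2.3): reflection off a lower-index medium gives no phase shift.
Exactly one π shift → a net half-wave offset.
With one net inversion, destructive interference in reflection requires 2 n t = m λ.
λ = 2 n t / m. The fourth-longest wavelength is m = 4: λ = 2 × 2.43 × 540 / 4.00 = 656 nm.

656 nm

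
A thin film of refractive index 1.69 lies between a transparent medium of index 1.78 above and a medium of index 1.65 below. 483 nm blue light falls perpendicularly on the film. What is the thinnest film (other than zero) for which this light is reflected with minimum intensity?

Ray reflecting at the top interface goes from n = 1.78 toward n = 1.69: no phase shift.
Bottom surface (1.69 → 1.65): reflection off a lower-index medium gives no phase shift.
The two reflections carry the same phase change, so no net offset.
For minimum reflection here: 2 n t = (m + ½) λ.
Minimum at m = 0: t = λ / (4 n) = 483 / (4 × 1.69) = 71.4 nm.

71.4 nm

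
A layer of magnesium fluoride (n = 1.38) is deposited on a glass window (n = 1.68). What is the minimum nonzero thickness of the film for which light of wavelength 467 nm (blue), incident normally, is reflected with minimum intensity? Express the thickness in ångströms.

846 Å

Top surface (1.0 → 1.38): reflection off a higher-index medium gives a half-wave phase shift.
Bottom surface (1.38 → 1.68): reflection off a higher-index medium gives a half-wave phase shift.
The two reflections carry the same phase change, so no net offset.
So the condition for destructive reflection is 2 n t = (m + ½) λ.
Minimum at m = 0: t = λ / (4 n) = 467 / (4 × 1.38) = 84.6 nm.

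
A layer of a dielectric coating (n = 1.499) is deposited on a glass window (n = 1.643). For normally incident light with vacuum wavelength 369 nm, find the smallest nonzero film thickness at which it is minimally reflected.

Ray reflecting at the top interface goes from n = 1.0 toward n = 1.499: a half-wave phase shift.
At the lower boundary (n = 1.499 to n = 1.643) the reflected ray undergoes a half-wave phase shift.
Zero or two π shifts → no net half-wave offset.
So the condition for destructive reflection is 2 n t = (m + ½) λ.
Minimum at m = 0: t = λ / (4 n) = 369 / (4 × 1.499) = 61.5 nm.

61.5 nm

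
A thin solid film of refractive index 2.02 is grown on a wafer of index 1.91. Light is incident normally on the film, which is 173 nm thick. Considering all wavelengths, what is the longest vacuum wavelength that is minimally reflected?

699 nm

Ray reflecting at the top interface goes from n = 1.0 toward n = 2.02: a half-wave phase shift.
Bottom surface (2.02 → 1.91): reflection off a lower-index medium gives no phase shift.
The two reflections differ by half a wavelength.
For dark reflection here: 2 n t = m λ.
λ = 2 n t / m. The longest wavelength is m = 1: λ = 2 × 2.02 × 173 / 1.00 = 699 nm.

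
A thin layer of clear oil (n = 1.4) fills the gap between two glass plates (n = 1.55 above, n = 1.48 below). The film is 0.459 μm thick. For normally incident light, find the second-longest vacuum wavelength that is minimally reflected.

At the upper boundary (n = 1.55 to n = 1.4) the reflected ray undergoes no phase shift.
Bottom surface (1.4 → 1.48): reflection off a higher-index medium gives a half-wave phase shift.
Exactly one π shift → a net half-wave offset.
With one net inversion, destructive interference in reflection requires 2 n t = m λ.
λ = 2 n t / m. The second-longest wavelength is m = 2: λ = 2 × 1.4 × 459 / 2.00 = 643 nm.

643 nm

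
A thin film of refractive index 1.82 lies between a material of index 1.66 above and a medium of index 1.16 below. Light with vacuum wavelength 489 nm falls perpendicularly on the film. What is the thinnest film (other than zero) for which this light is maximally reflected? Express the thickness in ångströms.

672 Å

Ray reflecting at the top interface goes from n = 1.66 toward n = 1.82: a half-wave phase shift.
Bottom surface (1.82 → 1.16): reflection off a lower-index medium gives no phase shift.
Exactly one π shift → a net half-wave offset.
With one net inversion, constructive interference in reflection requires 2 n t = (m + ½) λ.
Minimum at m = 0: t = λ / (4 n) = 489 / (4 × 1.82) = 67.2 nm.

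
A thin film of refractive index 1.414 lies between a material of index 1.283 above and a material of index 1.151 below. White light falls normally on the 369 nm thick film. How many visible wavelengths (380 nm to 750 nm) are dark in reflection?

1

Ray reflecting at the top interface goes from n = 1.283 toward n = 1.414: a half-wave phase shift.
Bottom surface (1.414 → 1.151): reflection off a lower-index medium gives no phase shift.
Net: one phase inversion between the two reflected rays.
So the condition for destructive reflection is 2 n t = m λ.
λ = 2 n t / m = 1044 / m nm.
m=1: 1044 nm (IR); m=2: 522 nm (visible); m=3: 348 nm (UV).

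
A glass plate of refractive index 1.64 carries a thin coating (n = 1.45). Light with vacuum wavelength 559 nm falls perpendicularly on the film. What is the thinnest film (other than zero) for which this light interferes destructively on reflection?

96.4 nm

Ray reflecting at the top interface goes from n = 1.0 toward n = 1.45: a half-wave phase shift.
Bottom surface (1.45 → 1.64): reflection off a higher-index medium gives a half-wave phase shift.
The two reflections carry the same phase change, so no net offset.
For dark reflection here: 2 n t = (m + ½) λ.
Minimum at m = 0: t = λ / (4 n) = 559 / (4 × 1.45) = 96.4 nm.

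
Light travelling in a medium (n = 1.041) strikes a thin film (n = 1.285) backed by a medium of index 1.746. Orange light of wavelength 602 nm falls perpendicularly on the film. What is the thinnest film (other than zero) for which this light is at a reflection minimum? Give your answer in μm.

Top surface (1.041 → 1.285): reflection off a higher-index medium gives a half-wave phase shift.
At the lower boundary (n = 1.285 to n = 1.746) the reflected ray undergoes a half-wave phase shift.
Zero or two π shifts → no net half-wave offset.
So the condition for destructive reflection is 2 n t = (m + ½) λ.
Minimum at m = 0: t = λ / (4 n) = 602 / (4 × 1.285) = 117 nm.

0.117 μm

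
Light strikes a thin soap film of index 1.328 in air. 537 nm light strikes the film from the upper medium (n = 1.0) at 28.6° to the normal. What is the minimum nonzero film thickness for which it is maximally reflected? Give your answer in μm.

0.108 μm

Top surface (1.0 → 1.328): reflection off a higher-index medium gives a half-wave phase shift.
At the lower boundary (n = 1.328 to n = 1.0) the reflected ray undergoes no phase shift.
Exactly one π shift → a net half-wave offset.
For maximum reflection here: 2 n t cos θ_r = (m + ½) λ.
Snell's law: 1.0 sin 28.6° = 1.328 sin θ_r → sin θ_r = 0.360, cos θ_r = 0.933.
Minimum at m = 0: t = λ / (4 n cos θ_r) = 537 / (4 × 1.328 × 0.933) = 108 nm.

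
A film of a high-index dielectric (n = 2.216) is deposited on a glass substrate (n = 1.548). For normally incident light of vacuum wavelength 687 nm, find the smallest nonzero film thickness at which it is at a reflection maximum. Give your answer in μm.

0.0775 μm

Top surface (1.0 → 2.216): reflection off a higher-index medium gives a half-wave phase shift.
Ray reflecting at the bottom interface goes from n = 2.216 toward n = 1.548: no phase shift.
Net: one phase inversion between the two reflected rays.
So the condition for constructive reflection is 2 n t = (m + ½) λ.
Minimum at m = 0: t = λ / (4 n) = 687 / (4 × 2.216) = 77.5 nm.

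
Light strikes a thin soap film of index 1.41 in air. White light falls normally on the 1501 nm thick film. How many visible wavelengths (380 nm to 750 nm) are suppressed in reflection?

Ray reflecting at the top interface goes from n = 1.0 toward n = 1.41: a half-wave phase shift.
At the lower boundary (n = 1.41 to n = 1.0) the reflected ray undergoes no phase shift.
The two reflections differ by half a wavelength.
So the condition for destructive reflection is 2 n t = m λ.
λ = 2 n t / m = 4233 / m nm.
m=5: 847 nm (IR); m=6: 705 nm (visible); m=7: 605 nm (visible); m=8: 529 nm (visible); m=9: 470 nm (visible); m=10: 423 nm (visible); m=11: 385 nm (visible); m=12: 353 nm (UV).

6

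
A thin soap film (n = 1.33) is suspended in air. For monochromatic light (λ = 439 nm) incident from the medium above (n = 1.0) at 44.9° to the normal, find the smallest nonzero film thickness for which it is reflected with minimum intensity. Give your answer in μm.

0.195 μm

Ray reflecting at the top interface goes from n = 1.0 toward n = 1.33: a half-wave phase shift.
At the lower boundary (n = 1.33 to n = 1.0) the reflected ray undergoes no phase shift.
Exactly one π shift → a net half-wave offset.
For weak reflection here: 2 n t cos θ_r = m λ.
Snell's law: 1.0 sin 44.9° = 1.33 sin θ_r → sin θ_r = 0.531, cos θ_r = 0.848.
Minimum nonzero at m = 1: t = λ / (2 n cos θ_r) = 439 / (2 × 1.33 × 0.848) = 195 nm.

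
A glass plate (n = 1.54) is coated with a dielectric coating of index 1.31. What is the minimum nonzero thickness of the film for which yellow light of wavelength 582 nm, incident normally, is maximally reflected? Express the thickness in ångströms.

Top surface (1.0 → 1.31): reflection off a higher-index medium gives a half-wave phase shift.
Ray reflecting at the bottom interface goes from n = 1.31 toward n = 1.54: a half-wave phase shift.
Zero or two π shifts → no net half-wave offset.
With no net inversion, constructive interference in reflection requires 2 n t = m λ.
Minimum nonzero at m = 1: t = λ / (2 n) = 582 / (2 × 1.31) = 222 nm.

2221 Å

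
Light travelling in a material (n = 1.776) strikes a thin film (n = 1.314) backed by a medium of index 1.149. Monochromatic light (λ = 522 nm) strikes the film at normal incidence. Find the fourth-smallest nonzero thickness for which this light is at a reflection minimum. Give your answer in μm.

Ray reflecting at the top interface goes from n = 1.776 toward n = 1.314: no phase shift.
Ray reflecting at the bottom interface goes from n = 1.314 toward n = 1.149: no phase shift.
Zero or two π shifts → no net half-wave offset.
So the condition for destructive reflection is 2 n t = (m + ½) λ.
The fourth-smallest nonzero thickness corresponds to m = 3: t = (m + ½) λ / (2 n) = 3.50 × 522 / (2 × 1.314) = 695 nm.

0.695 μm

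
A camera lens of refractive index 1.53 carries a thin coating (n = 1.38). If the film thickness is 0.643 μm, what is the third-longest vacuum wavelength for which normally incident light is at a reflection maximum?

592 nm

Top surface (1.0 → 1.38): reflection off a higher-index medium gives a half-wave phase shift.
At the lower boundary (n = 1.38 to n = 1.53) the reflected ray undergoes a half-wave phase shift.
Zero or two π shifts → no net half-wave offset.
For strong reflection here: 2 n t = m λ.
λ = 2 n t / m. The third-longest wavelength is m = 3: λ = 2 × 1.38 × 643 / 3.00 = 592 nm.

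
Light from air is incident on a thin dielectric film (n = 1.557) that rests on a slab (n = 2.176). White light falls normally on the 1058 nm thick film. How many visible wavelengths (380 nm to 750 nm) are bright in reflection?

At the upper boundary (n = 1.0 to n = 1.557) the reflected ray undergoes a half-wave phase shift.
Bottom surface (1.557 → 2.176): reflection off a higher-index medium gives a half-wave phase shift.
Net: no relative phase inversion (both shifts match).
For maximum reflection here: 2 n t = m λ.
λ = 2 n t / m = 3295 / m nm.
m=4: 824 nm (IR); m=5: 659 nm (visible); m=6: 549 nm (visible); m=7: 471 nm (visible); m=8: 412 nm (visible); m=9: 366 nm (UV).

4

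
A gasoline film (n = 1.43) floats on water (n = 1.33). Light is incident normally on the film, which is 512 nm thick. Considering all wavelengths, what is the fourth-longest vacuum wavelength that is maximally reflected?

418 nm

Top surface (1.0 → 1.43): reflection off a higher-index medium gives a half-wave phase shift.
At the lower boundary (n = 1.43 to n = 1.33) the reflected ray undergoes no phase shift.
Exactly one π shift → a net half-wave offset.
With one net inversion, constructive interference in reflection requires 2 n t = (m + ½) λ.
λ = 2 n t / (m + ½). The fourth-longest wavelength is m = 3: λ = 2 × 1.43 × 512 / 3.50 = 418 nm.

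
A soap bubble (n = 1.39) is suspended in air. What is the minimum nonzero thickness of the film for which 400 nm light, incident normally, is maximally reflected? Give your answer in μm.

0.0719 μm

At the upper boundary (n = 1.0 to n = 1.39) the reflected ray undergoes a half-wave phase shift.
Bottom surface (1.39 → 1.0): reflection off a lower-index medium gives no phase shift.
Exactly one π shift → a net half-wave offset.
For maximum reflection here: 2 n t = (m + ½) λ.
Minimum at m = 0: t = λ / (4 n) = 400 / (4 × 1.39) = 71.9 nm.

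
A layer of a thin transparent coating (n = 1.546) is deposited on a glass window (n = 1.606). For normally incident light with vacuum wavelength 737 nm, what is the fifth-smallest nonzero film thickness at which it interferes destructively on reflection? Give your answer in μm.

1.07 μm

Ray reflecting at the top interface goes from n = 1.0 toward n = 1.546: a half-wave phase shift.
At the lower boundary (n = 1.546 to n = 1.606) the reflected ray undergoes a half-wave phase shift.
Net: no relative phase inversion (both shifts match).
For dark reflection here: 2 n t = (m + ½) λ.
The fifth-smallest nonzero thickness corresponds to m = 4: t = (m + ½) λ / (2 n) = 4.50 × 737 / (2 × 1.546) = 1073 nm.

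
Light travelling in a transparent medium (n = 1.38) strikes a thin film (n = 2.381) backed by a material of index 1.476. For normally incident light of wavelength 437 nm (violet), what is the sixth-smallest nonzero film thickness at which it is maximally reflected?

505 nm

Top surface (1.38 → 2.381): reflection off a higher-index medium gives a half-wave phase shift.
Bottom surface (2.381 → 1.476): reflection off a lower-index medium gives no phase shift.
The two reflections differ by half a wavelength.
For maximum reflection here: 2 n t = (m + ½) λ.
The sixth-smallest nonzero thickness corresponds to m = 5: t = (m + ½) λ / (2 n) = 5.50 × 437 / (2 × 2.381) = 505 nm.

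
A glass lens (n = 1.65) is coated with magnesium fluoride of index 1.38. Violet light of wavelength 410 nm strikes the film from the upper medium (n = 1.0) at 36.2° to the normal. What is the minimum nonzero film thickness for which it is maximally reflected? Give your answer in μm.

0.164 μm

Top surface (1.0 → 1.38): reflection off a higher-index medium gives a half-wave phase shift.
Ray reflecting at the bottom interface goes from n = 1.38 toward n = 1.65: a half-wave phase shift.
Net: no relative phase inversion (both shifts match).
So the condition for constructive reflection is 2 n t cos θ_r = m λ.
Snell's law: 1.0 sin 36.2° = 1.38 sin θ_r → sin θ_r = 0.428, cos θ_r = 0.904.
Minimum nonzero at m = 1: t = λ / (2 n cos θ_r) = 410 / (2 × 1.38 × 0.904) = 164 nm.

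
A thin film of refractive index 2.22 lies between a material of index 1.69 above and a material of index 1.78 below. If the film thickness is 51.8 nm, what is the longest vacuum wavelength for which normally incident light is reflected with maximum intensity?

460 nm

Top surface (1.69 → 2.22): reflection off a higher-index medium gives a half-wave phase shift.
Bottom surface (2.22 → 1.78): reflection off a lower-index medium gives no phase shift.
Exactly one π shift → a net half-wave offset.
For bright reflection here: 2 n t = (m + ½) λ.
λ = 2 n t / (m + ½). The longest wavelength is m = 0: λ = 2 × 2.22 × 51.8 / 0.500 = 460 nm.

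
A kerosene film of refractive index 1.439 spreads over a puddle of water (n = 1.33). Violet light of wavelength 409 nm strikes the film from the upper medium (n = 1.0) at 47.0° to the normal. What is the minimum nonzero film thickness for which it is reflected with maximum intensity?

82.5 nm

Ray reflecting at the top interface goes from n = 1.0 toward n = 1.439: a half-wave phase shift.
At the lower boundary (n = 1.439 to n = 1.33) the reflected ray undergoes no phase shift.
Net: one phase inversion between the two reflected rays.
So the condition for constructive reflection is 2 n t cos θ_r = (m + ½) λ.
Snell's law: 1.0 sin 47.0° = 1.439 sin θ_r → sin θ_r = 0.508, cos θ_r = 0.861.
Minimum at m = 0: t = λ / (4 n cos θ_r) = 409 / (4 × 1.439 × 0.861) = 82.5 nm.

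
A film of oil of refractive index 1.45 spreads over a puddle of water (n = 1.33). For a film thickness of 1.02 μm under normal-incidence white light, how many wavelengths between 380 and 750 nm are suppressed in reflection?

4

Top surface (1.0 → 1.45): reflection off a higher-index medium gives a half-wave phase shift.
At the lower boundary (n = 1.45 to n = 1.33) the reflected ray undergoes no phase shift.
Exactly one π shift → a net half-wave offset.
For dark reflection here: 2 n t = m λ.
λ = 2 n t / m = 2958 / m nm.
m=3: 986 nm (IR); m=4: 740 nm (visible); m=5: 592 nm (visible); m=6: 493 nm (visible); m=7: 423 nm (visible); m=8: 370 nm (UV).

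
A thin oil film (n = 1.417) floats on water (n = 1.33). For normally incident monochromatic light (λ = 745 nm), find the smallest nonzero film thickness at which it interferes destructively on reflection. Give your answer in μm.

0.263 μm

Top surface (1.0 → 1.417): reflection off a higher-index medium gives a half-wave phase shift.
Bottom surface (1.417 → 1.33): reflection off a lower-index medium gives no phase shift.
Net: one phase inversion between the two reflected rays.
For weak reflection here: 2 n t = m λ.
Minimum nonzero at m = 1: t = λ / (2 n) = 745 / (2 × 1.417) = 263 nm.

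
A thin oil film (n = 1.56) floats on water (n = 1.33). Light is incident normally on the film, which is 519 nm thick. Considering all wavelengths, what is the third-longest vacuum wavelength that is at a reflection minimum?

At the upper boundary (n = 1.0 to n = 1.56) the reflected ray undergoes a half-wave phase shift.
Ray reflecting at the bottom interface goes from n = 1.56 toward n = 1.33: no phase shift.
Exactly one π shift → a net half-wave offset.
So the condition for destructive reflection is 2 n t = m λ.
λ = 2 n t / m. The third-longest wavelength is m = 3: λ = 2 × 1.56 × 519 / 3.00 = 540 nm.

540 nm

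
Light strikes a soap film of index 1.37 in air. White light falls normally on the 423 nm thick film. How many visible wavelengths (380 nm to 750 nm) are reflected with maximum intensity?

1

Ray reflecting at the top interface goes from n = 1.0 toward n = 1.37: a half-wave phase shift.
Ray reflecting at the bottom interface goes from n = 1.37 toward n = 1.0: no phase shift.
The two reflections differ by half a wavelength.
For strong reflection here: 2 n t = (m + ½) λ.
λ = 2 n t / (m + ½) = 1159 / (m + ½) nm.
m=1: 773 nm (IR); m=2: 464 nm (visible); m=3: 331 nm (UV).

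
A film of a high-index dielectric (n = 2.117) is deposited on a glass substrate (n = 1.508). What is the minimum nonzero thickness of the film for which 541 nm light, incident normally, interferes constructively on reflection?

Ray reflecting at the top interface goes from n = 1.0 toward n = 2.117: a half-wave phase shift.
At the lower boundary (n = 2.117 to n = 1.508) the reflected ray undergoes no phase shift.
The two reflections differ by half a wavelength.
So the condition for constructive reflection is 2 n t = (m + ½) λ.
Minimum at m = 0: t = λ / (4 n) = 541 / (4 × 2.117) = 63.9 nm.

63.9 nm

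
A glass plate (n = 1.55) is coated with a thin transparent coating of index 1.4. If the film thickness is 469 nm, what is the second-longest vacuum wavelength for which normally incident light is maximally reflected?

657 nm

Top surface (1.0 → 1.4): reflection off a higher-index medium gives a half-wave phase shift.
At the lower boundary (n = 1.4 to n = 1.55) the reflected ray undergoes a half-wave phase shift.
Net: no relative phase inversion (both shifts match).
With no net inversion, constructive interference in reflection requires 2 n t = m λ.
λ = 2 n t / m. The second-longest wavelength is m = 2: λ = 2 × 1.4 × 469 / 2.00 = 657 nm.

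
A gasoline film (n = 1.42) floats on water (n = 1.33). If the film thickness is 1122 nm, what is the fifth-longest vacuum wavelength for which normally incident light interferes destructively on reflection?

637 nm

Top surface (1.0 → 1.42): reflection off a higher-index medium gives a half-wave phase shift.
Bottom surface (1.42 → 1.33): reflection off a lower-index medium gives no phase shift.
Exactly one π shift → a net half-wave offset.
With one net inversion, destructive interference in reflection requires 2 n t = m λ.
λ = 2 n t / m. The fifth-longest wavelength is m = 5: λ = 2 × 1.42 × 1122 / 5.00 = 637 nm.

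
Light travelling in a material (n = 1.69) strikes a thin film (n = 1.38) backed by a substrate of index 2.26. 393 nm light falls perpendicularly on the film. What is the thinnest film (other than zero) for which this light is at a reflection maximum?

Top surface (1.69 → 1.38): reflection off a lower-index medium gives no phase shift.
Ray reflecting at the bottom interface goes from n = 1.38 toward n = 2.26: a half-wave phase shift.
Net: one phase inversion between the two reflected rays.
With one net inversion, constructive interference in reflection requires 2 n t = (m + ½) λ.
Minimum at m = 0: t = λ / (4 n) = 393 / (4 × 1.38) = 71.2 nm.

71.2 nm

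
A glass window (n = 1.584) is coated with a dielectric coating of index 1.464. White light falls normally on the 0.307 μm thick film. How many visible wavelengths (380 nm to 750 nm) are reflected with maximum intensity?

1

Top surface (1.0 → 1.464): reflection off a higher-index medium gives a half-wave phase shift.
At the lower boundary (n = 1.464 to n = 1.584) the reflected ray undergoes a half-wave phase shift.
Zero or two π shifts → no net half-wave offset.
With no net inversion, constructive interference in reflection requires 2 n t = m λ.
λ = 2 n t / m = 899 / m nm.
m=1: 899 nm (IR); m=2: 449 nm (visible); m=3: 300 nm (UV).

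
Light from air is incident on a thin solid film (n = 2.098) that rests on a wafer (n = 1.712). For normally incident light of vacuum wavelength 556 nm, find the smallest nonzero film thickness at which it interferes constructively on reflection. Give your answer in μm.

0.0663 μm

Ray reflecting at the top interface goes from n = 1.0 toward n = 2.098: a half-wave phase shift.
At the lower boundary (n = 2.098 to n = 1.712) the reflected ray undergoes no phase shift.
The two reflections differ by half a wavelength.
With one net inversion, constructive interference in reflection requires 2 n t = (m + ½) λ.
Minimum at m = 0: t = λ / (4 n) = 556 / (4 × 2.098) = 66.3 nm.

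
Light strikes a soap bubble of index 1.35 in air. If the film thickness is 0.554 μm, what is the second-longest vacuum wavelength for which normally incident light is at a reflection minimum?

Ray reflecting at the top interface goes from n = 1.0 toward n = 1.35: a half-wave phase shift.
At the lower boundary (n = 1.35 to n = 1.0) the reflected ray undergoes no phase shift.
The two reflections differ by half a wavelength.
So the condition for destructive reflection is 2 n t = m λ.
λ = 2 n t / m. The second-longest wavelength is m = 2: λ = 2 × 1.35 × 554 / 2.00 = 748 nm.

748 nm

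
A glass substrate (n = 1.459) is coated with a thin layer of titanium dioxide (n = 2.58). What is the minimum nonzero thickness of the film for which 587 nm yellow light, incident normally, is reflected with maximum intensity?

56.9 nm

At the upper boundary (n = 1.0 to n = 2.58) the reflected ray undergoes a half-wave phase shift.
At the lower boundary (n = 2.58 to n = 1.459) the reflected ray undergoes no phase shift.
The two reflections differ by half a wavelength.
With one net inversion, constructive interference in reflection requires 2 n t = (m + ½) λ.
Minimum at m = 0: t = λ / (4 n) = 587 / (4 × 2.58) = 56.9 nm.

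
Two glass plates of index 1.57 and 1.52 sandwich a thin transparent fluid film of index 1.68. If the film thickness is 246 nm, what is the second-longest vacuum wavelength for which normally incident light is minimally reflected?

Ray reflecting at the top interface goes from n = 1.57 toward n = 1.68: a half-wave phase shift.
At the lower boundary (n = 1.68 to n = 1.52) the reflected ray undergoes no phase shift.
Net: one phase inversion between the two reflected rays.
For weak reflection here: 2 n t = m λ.
λ = 2 n t / m. The second-longest wavelength is m = 2: λ = 2 × 1.68 × 246 / 2.00 = 413 nm.

413 nm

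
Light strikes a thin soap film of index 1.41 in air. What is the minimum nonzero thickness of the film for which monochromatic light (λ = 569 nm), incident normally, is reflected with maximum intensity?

101 nm

At the upper boundary (n = 1.0 to n = 1.41) the reflected ray undergoes a half-wave phase shift.
Ray reflecting at the bottom interface goes from n = 1.41 toward n = 1.0: no phase shift.
Exactly one π shift → a net half-wave offset.
For strong reflection here: 2 n t = (m + ½) λ.
Minimum at m = 0: t = λ / (4 n) = 569 / (4 × 1.41) = 101 nm.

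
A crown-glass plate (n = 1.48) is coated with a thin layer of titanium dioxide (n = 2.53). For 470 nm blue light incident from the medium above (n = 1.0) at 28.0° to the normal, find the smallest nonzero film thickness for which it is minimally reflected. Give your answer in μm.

0.0945 μm

Top surface (1.0 → 2.53): reflection off a higher-index medium gives a half-wave phase shift.
Bottom surface (2.53 → 1.48): reflection off a lower-index medium gives no phase shift.
Net: one phase inversion between the two reflected rays.
For weak reflection here: 2 n t cos θ_r = m λ.
Snell's law: 1.0 sin 28.0° = 2.53 sin θ_r → sin θ_r = 0.186, cos θ_r = 0.983.
Minimum nonzero at m = 1: t = λ / (2 n cos θ_r) = 470 / (2 × 2.53 × 0.983) = 94.5 nm.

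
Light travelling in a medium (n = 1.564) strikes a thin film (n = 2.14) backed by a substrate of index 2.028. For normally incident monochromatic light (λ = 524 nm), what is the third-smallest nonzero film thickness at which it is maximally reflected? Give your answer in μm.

0.306 μm

At the upper boundary (n = 1.564 to n = 2.14) the reflected ray undergoes a half-wave phase shift.
Ray reflecting at the bottom interface goes from n = 2.14 toward n = 2.028: no phase shift.
Exactly one π shift → a net half-wave offset.
For maximum reflection here: 2 n t = (m + ½) λ.
The third-smallest nonzero thickness corresponds to m = 2: t = (m + ½) λ / (2 n) = 2.50 × 524 / (2 × 2.14) = 306 nm.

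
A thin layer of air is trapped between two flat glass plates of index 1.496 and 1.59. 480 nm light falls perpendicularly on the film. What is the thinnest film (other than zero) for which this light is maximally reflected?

120 nm

At the upper boundary (n = 1.496 to n = 1.0) the reflected ray undergoes no phase shift.
Bottom surface (1.0 → 1.59): reflection off a higher-index medium gives a half-wave phase shift.
Exactly one π shift → a net half-wave offset.
For strong reflection here: 2 n t = (m + ½) λ.
Minimum at m = 0: t = λ / (4 n) = 480 / (4 × 1.0) = 120 nm.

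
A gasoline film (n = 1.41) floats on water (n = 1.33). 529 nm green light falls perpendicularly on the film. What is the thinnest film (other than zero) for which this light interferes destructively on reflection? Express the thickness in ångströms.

At the upper boundary (n = 1.0 to n = 1.41) the reflected ray undergoes a half-wave phase shift.
Ray reflecting at the bottom interface goes from n = 1.41 toward n = 1.33: no phase shift.
The two reflections differ by half a wavelength.
For dark reflection here: 2 n t = m λ.
Minimum nonzero at m = 1: t = λ / (2 n) = 529 / (2 × 1.41) = 188 nm.

1876 Å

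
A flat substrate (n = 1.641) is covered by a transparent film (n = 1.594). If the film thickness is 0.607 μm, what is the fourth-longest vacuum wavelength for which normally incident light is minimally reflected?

Ray reflecting at the top interface goes from n = 1.0 toward n = 1.594: a half-wave phase shift.
Ray reflecting at the bottom interface goes from n = 1.594 toward n = 1.641: a half-wave phase shift.
Zero or two π shifts → no net half-wave offset.
With no net inversion, destructive interference in reflection requires 2 n t = (m + ½) λ.
λ = 2 n t / (m + ½). The fourth-longest wavelength is m = 3: λ = 2 × 1.594 × 607 / 3.50 = 553 nm.

553 nm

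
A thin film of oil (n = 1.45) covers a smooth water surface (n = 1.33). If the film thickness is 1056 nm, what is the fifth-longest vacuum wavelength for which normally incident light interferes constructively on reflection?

681 nm

Ray reflecting at the top interface goes from n = 1.0 toward n = 1.45: a half-wave phase shift.
At the lower boundary (n = 1.45 to n = 1.33) the reflected ray undergoes no phase shift.
Net: one phase inversion between the two reflected rays.
So the condition for constructive reflection is 2 n t = (m + ½) λ.
λ = 2 n t / (m + ½). The fifth-longest wavelength is m = 4: λ = 2 × 1.45 × 1056 / 4.50 = 681 nm.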